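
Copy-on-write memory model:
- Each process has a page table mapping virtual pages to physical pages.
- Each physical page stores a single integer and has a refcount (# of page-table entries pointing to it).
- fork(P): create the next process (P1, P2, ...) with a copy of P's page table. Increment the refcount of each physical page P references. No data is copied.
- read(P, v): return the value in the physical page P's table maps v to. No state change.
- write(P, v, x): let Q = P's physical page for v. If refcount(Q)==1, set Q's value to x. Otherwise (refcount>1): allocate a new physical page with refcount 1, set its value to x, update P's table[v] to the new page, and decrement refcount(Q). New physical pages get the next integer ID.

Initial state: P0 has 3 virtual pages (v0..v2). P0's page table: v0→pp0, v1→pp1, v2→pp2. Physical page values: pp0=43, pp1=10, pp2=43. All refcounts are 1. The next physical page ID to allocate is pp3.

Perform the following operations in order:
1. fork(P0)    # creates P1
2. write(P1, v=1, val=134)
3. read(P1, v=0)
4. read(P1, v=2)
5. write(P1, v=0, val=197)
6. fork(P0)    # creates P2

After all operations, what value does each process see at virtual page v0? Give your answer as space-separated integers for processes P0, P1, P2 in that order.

Answer: 43 197 43

Derivation:
Op 1: fork(P0) -> P1. 3 ppages; refcounts: pp0:2 pp1:2 pp2:2
Op 2: write(P1, v1, 134). refcount(pp1)=2>1 -> COPY to pp3. 4 ppages; refcounts: pp0:2 pp1:1 pp2:2 pp3:1
Op 3: read(P1, v0) -> 43. No state change.
Op 4: read(P1, v2) -> 43. No state change.
Op 5: write(P1, v0, 197). refcount(pp0)=2>1 -> COPY to pp4. 5 ppages; refcounts: pp0:1 pp1:1 pp2:2 pp3:1 pp4:1
Op 6: fork(P0) -> P2. 5 ppages; refcounts: pp0:2 pp1:2 pp2:3 pp3:1 pp4:1
P0: v0 -> pp0 = 43
P1: v0 -> pp4 = 197
P2: v0 -> pp0 = 43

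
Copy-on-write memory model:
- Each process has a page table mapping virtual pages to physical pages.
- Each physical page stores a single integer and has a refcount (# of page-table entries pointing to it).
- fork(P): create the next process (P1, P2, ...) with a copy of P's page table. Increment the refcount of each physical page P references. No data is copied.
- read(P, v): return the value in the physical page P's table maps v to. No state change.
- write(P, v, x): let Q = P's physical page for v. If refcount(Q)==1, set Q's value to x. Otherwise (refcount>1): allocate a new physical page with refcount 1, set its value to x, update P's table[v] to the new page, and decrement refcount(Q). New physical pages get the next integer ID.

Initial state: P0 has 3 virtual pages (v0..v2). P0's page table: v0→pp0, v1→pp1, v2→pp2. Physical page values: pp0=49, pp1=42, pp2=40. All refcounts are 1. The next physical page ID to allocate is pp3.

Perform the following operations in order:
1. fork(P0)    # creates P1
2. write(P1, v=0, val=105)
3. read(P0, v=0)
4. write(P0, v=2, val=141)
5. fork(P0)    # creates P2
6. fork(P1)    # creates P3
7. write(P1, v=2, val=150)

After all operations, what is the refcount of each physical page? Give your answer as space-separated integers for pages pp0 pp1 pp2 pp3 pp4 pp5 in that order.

Answer: 2 4 1 2 2 1

Derivation:
Op 1: fork(P0) -> P1. 3 ppages; refcounts: pp0:2 pp1:2 pp2:2
Op 2: write(P1, v0, 105). refcount(pp0)=2>1 -> COPY to pp3. 4 ppages; refcounts: pp0:1 pp1:2 pp2:2 pp3:1
Op 3: read(P0, v0) -> 49. No state change.
Op 4: write(P0, v2, 141). refcount(pp2)=2>1 -> COPY to pp4. 5 ppages; refcounts: pp0:1 pp1:2 pp2:1 pp3:1 pp4:1
Op 5: fork(P0) -> P2. 5 ppages; refcounts: pp0:2 pp1:3 pp2:1 pp3:1 pp4:2
Op 6: fork(P1) -> P3. 5 ppages; refcounts: pp0:2 pp1:4 pp2:2 pp3:2 pp4:2
Op 7: write(P1, v2, 150). refcount(pp2)=2>1 -> COPY to pp5. 6 ppages; refcounts: pp0:2 pp1:4 pp2:1 pp3:2 pp4:2 pp5:1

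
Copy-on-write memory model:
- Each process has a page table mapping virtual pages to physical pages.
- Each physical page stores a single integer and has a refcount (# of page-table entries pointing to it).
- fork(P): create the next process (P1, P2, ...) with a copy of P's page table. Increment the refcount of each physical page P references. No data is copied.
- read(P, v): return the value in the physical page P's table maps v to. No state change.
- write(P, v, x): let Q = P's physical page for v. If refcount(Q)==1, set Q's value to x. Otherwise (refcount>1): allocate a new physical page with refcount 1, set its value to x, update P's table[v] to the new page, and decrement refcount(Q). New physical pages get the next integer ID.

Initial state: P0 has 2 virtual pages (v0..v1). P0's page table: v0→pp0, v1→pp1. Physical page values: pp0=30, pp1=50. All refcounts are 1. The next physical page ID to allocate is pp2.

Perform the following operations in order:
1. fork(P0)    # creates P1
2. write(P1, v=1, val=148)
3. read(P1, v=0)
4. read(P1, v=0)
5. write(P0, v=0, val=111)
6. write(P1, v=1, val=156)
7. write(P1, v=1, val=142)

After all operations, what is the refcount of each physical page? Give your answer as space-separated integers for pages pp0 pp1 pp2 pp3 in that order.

Op 1: fork(P0) -> P1. 2 ppages; refcounts: pp0:2 pp1:2
Op 2: write(P1, v1, 148). refcount(pp1)=2>1 -> COPY to pp2. 3 ppages; refcounts: pp0:2 pp1:1 pp2:1
Op 3: read(P1, v0) -> 30. No state change.
Op 4: read(P1, v0) -> 30. No state change.
Op 5: write(P0, v0, 111). refcount(pp0)=2>1 -> COPY to pp3. 4 ppages; refcounts: pp0:1 pp1:1 pp2:1 pp3:1
Op 6: write(P1, v1, 156). refcount(pp2)=1 -> write in place. 4 ppages; refcounts: pp0:1 pp1:1 pp2:1 pp3:1
Op 7: write(P1, v1, 142). refcount(pp2)=1 -> write in place. 4 ppages; refcounts: pp0:1 pp1:1 pp2:1 pp3:1

Answer: 1 1 1 1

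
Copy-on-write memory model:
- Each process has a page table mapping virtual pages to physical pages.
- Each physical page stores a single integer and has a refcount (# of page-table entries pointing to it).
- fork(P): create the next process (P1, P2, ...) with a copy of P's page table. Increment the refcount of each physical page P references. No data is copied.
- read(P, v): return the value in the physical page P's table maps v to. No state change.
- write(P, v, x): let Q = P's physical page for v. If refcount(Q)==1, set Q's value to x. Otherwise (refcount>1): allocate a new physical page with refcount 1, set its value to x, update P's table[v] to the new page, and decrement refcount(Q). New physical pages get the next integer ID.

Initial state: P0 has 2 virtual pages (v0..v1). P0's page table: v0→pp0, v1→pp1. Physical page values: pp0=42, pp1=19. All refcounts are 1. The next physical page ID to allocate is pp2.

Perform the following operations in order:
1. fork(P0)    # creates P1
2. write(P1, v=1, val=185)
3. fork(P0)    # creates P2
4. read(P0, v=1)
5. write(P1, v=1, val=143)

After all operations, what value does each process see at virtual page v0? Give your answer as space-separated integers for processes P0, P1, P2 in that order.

Answer: 42 42 42

Derivation:
Op 1: fork(P0) -> P1. 2 ppages; refcounts: pp0:2 pp1:2
Op 2: write(P1, v1, 185). refcount(pp1)=2>1 -> COPY to pp2. 3 ppages; refcounts: pp0:2 pp1:1 pp2:1
Op 3: fork(P0) -> P2. 3 ppages; refcounts: pp0:3 pp1:2 pp2:1
Op 4: read(P0, v1) -> 19. No state change.
Op 5: write(P1, v1, 143). refcount(pp2)=1 -> write in place. 3 ppages; refcounts: pp0:3 pp1:2 pp2:1
P0: v0 -> pp0 = 42
P1: v0 -> pp0 = 42
P2: v0 -> pp0 = 42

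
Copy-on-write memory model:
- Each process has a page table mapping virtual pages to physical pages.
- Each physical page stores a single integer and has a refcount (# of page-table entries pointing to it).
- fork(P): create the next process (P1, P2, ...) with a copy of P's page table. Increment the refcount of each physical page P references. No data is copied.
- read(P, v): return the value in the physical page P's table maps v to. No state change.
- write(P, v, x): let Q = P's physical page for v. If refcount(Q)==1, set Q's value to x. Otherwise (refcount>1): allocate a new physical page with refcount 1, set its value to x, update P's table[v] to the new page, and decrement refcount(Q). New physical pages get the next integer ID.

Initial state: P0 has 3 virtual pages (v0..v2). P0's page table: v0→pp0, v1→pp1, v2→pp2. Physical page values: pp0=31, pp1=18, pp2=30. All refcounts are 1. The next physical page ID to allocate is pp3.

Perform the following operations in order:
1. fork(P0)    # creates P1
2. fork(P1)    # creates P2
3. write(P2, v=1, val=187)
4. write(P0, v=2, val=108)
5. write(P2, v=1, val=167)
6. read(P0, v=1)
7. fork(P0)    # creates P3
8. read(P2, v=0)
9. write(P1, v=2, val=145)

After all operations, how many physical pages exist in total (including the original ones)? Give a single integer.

Op 1: fork(P0) -> P1. 3 ppages; refcounts: pp0:2 pp1:2 pp2:2
Op 2: fork(P1) -> P2. 3 ppages; refcounts: pp0:3 pp1:3 pp2:3
Op 3: write(P2, v1, 187). refcount(pp1)=3>1 -> COPY to pp3. 4 ppages; refcounts: pp0:3 pp1:2 pp2:3 pp3:1
Op 4: write(P0, v2, 108). refcount(pp2)=3>1 -> COPY to pp4. 5 ppages; refcounts: pp0:3 pp1:2 pp2:2 pp3:1 pp4:1
Op 5: write(P2, v1, 167). refcount(pp3)=1 -> write in place. 5 ppages; refcounts: pp0:3 pp1:2 pp2:2 pp3:1 pp4:1
Op 6: read(P0, v1) -> 18. No state change.
Op 7: fork(P0) -> P3. 5 ppages; refcounts: pp0:4 pp1:3 pp2:2 pp3:1 pp4:2
Op 8: read(P2, v0) -> 31. No state change.
Op 9: write(P1, v2, 145). refcount(pp2)=2>1 -> COPY to pp5. 6 ppages; refcounts: pp0:4 pp1:3 pp2:1 pp3:1 pp4:2 pp5:1

Answer: 6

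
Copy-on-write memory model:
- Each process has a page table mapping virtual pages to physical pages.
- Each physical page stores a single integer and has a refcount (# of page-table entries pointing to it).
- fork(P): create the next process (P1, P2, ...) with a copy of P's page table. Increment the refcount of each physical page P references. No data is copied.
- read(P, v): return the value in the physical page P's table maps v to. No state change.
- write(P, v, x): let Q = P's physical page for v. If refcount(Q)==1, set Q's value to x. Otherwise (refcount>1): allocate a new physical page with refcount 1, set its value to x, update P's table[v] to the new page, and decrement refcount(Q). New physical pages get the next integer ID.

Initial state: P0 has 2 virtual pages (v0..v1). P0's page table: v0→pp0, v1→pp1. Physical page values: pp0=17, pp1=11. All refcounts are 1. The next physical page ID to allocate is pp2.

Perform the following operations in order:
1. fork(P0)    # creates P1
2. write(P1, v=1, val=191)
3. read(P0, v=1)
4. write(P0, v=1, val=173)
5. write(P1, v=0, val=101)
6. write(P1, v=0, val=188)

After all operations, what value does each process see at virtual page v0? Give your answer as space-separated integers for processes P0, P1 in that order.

Op 1: fork(P0) -> P1. 2 ppages; refcounts: pp0:2 pp1:2
Op 2: write(P1, v1, 191). refcount(pp1)=2>1 -> COPY to pp2. 3 ppages; refcounts: pp0:2 pp1:1 pp2:1
Op 3: read(P0, v1) -> 11. No state change.
Op 4: write(P0, v1, 173). refcount(pp1)=1 -> write in place. 3 ppages; refcounts: pp0:2 pp1:1 pp2:1
Op 5: write(P1, v0, 101). refcount(pp0)=2>1 -> COPY to pp3. 4 ppages; refcounts: pp0:1 pp1:1 pp2:1 pp3:1
Op 6: write(P1, v0, 188). refcount(pp3)=1 -> write in place. 4 ppages; refcounts: pp0:1 pp1:1 pp2:1 pp3:1
P0: v0 -> pp0 = 17
P1: v0 -> pp3 = 188

Answer: 17 188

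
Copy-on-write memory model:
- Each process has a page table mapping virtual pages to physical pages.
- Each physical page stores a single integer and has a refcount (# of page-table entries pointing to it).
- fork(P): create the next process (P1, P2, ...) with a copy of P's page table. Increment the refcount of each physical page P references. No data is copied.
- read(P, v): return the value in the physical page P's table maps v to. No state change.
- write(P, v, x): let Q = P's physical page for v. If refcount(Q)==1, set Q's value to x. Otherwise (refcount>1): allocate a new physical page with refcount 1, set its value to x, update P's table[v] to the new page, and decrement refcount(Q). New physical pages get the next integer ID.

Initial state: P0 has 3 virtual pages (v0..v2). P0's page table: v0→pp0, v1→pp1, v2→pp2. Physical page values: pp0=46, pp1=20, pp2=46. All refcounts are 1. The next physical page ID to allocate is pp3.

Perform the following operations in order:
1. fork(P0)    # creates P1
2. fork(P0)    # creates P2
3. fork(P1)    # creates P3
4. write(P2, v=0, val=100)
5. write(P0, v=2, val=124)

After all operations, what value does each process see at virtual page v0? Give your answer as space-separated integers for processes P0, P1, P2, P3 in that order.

Op 1: fork(P0) -> P1. 3 ppages; refcounts: pp0:2 pp1:2 pp2:2
Op 2: fork(P0) -> P2. 3 ppages; refcounts: pp0:3 pp1:3 pp2:3
Op 3: fork(P1) -> P3. 3 ppages; refcounts: pp0:4 pp1:4 pp2:4
Op 4: write(P2, v0, 100). refcount(pp0)=4>1 -> COPY to pp3. 4 ppages; refcounts: pp0:3 pp1:4 pp2:4 pp3:1
Op 5: write(P0, v2, 124). refcount(pp2)=4>1 -> COPY to pp4. 5 ppages; refcounts: pp0:3 pp1:4 pp2:3 pp3:1 pp4:1
P0: v0 -> pp0 = 46
P1: v0 -> pp0 = 46
P2: v0 -> pp3 = 100
P3: v0 -> pp0 = 46

Answer: 46 46 100 46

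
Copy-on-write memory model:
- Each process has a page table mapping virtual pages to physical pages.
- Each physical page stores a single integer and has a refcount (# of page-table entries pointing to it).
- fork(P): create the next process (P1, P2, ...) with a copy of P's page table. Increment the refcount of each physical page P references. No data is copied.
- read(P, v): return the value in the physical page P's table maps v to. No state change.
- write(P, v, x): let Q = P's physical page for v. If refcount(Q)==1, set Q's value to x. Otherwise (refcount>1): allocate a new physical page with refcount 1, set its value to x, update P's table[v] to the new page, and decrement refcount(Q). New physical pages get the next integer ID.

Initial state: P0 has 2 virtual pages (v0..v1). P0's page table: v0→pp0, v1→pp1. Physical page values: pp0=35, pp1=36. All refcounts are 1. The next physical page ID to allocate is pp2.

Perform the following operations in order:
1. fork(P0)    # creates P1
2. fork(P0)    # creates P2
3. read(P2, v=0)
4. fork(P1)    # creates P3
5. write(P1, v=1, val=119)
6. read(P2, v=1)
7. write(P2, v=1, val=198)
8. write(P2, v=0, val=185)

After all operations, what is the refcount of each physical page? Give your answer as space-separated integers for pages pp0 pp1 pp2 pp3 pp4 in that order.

Op 1: fork(P0) -> P1. 2 ppages; refcounts: pp0:2 pp1:2
Op 2: fork(P0) -> P2. 2 ppages; refcounts: pp0:3 pp1:3
Op 3: read(P2, v0) -> 35. No state change.
Op 4: fork(P1) -> P3. 2 ppages; refcounts: pp0:4 pp1:4
Op 5: write(P1, v1, 119). refcount(pp1)=4>1 -> COPY to pp2. 3 ppages; refcounts: pp0:4 pp1:3 pp2:1
Op 6: read(P2, v1) -> 36. No state change.
Op 7: write(P2, v1, 198). refcount(pp1)=3>1 -> COPY to pp3. 4 ppages; refcounts: pp0:4 pp1:2 pp2:1 pp3:1
Op 8: write(P2, v0, 185). refcount(pp0)=4>1 -> COPY to pp4. 5 ppages; refcounts: pp0:3 pp1:2 pp2:1 pp3:1 pp4:1

Answer: 3 2 1 1 1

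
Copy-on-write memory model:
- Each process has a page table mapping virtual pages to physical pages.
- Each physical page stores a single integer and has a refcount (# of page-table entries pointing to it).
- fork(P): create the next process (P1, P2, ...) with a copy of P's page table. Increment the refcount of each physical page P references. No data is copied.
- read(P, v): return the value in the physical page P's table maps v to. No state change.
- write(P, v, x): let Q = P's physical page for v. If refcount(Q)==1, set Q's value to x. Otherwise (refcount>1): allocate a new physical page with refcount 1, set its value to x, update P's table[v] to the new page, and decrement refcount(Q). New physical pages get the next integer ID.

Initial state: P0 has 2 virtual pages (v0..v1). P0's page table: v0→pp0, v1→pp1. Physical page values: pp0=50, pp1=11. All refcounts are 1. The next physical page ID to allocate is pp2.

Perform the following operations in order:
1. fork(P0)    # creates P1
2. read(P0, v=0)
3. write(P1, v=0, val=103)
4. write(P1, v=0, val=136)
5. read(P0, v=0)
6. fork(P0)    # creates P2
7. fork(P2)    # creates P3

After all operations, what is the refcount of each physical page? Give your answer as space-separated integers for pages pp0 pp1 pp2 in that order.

Op 1: fork(P0) -> P1. 2 ppages; refcounts: pp0:2 pp1:2
Op 2: read(P0, v0) -> 50. No state change.
Op 3: write(P1, v0, 103). refcount(pp0)=2>1 -> COPY to pp2. 3 ppages; refcounts: pp0:1 pp1:2 pp2:1
Op 4: write(P1, v0, 136). refcount(pp2)=1 -> write in place. 3 ppages; refcounts: pp0:1 pp1:2 pp2:1
Op 5: read(P0, v0) -> 50. No state change.
Op 6: fork(P0) -> P2. 3 ppages; refcounts: pp0:2 pp1:3 pp2:1
Op 7: fork(P2) -> P3. 3 ppages; refcounts: pp0:3 pp1:4 pp2:1

Answer: 3 4 1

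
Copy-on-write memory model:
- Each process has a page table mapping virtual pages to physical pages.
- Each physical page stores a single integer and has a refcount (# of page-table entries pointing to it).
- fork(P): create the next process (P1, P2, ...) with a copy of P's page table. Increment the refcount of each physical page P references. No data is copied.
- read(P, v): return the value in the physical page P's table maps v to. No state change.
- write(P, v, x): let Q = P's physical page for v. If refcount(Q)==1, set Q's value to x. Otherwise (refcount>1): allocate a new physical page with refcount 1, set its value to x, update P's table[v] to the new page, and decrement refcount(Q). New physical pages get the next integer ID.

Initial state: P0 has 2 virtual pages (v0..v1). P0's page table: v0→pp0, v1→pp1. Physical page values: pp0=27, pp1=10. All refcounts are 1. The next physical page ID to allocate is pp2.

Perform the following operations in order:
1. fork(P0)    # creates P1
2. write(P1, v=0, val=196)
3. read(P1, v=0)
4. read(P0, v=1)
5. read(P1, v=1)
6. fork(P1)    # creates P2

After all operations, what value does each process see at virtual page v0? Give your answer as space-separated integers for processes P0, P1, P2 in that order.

Op 1: fork(P0) -> P1. 2 ppages; refcounts: pp0:2 pp1:2
Op 2: write(P1, v0, 196). refcount(pp0)=2>1 -> COPY to pp2. 3 ppages; refcounts: pp0:1 pp1:2 pp2:1
Op 3: read(P1, v0) -> 196. No state change.
Op 4: read(P0, v1) -> 10. No state change.
Op 5: read(P1, v1) -> 10. No state change.
Op 6: fork(P1) -> P2. 3 ppages; refcounts: pp0:1 pp1:3 pp2:2
P0: v0 -> pp0 = 27
P1: v0 -> pp2 = 196
P2: v0 -> pp2 = 196

Answer: 27 196 196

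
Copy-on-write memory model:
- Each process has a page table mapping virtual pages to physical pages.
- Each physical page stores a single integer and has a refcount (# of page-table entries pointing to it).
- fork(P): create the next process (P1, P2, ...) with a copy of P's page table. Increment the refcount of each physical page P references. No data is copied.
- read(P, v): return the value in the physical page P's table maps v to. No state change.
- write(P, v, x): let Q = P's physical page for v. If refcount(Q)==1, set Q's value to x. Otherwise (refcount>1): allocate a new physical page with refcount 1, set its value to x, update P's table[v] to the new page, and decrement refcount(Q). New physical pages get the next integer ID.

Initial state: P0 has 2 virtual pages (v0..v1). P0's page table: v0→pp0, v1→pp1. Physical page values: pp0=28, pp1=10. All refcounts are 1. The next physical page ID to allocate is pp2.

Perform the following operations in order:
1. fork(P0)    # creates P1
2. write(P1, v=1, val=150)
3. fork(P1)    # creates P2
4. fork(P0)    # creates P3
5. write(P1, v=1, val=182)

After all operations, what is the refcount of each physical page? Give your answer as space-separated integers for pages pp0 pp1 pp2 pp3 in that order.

Answer: 4 2 1 1

Derivation:
Op 1: fork(P0) -> P1. 2 ppages; refcounts: pp0:2 pp1:2
Op 2: write(P1, v1, 150). refcount(pp1)=2>1 -> COPY to pp2. 3 ppages; refcounts: pp0:2 pp1:1 pp2:1
Op 3: fork(P1) -> P2. 3 ppages; refcounts: pp0:3 pp1:1 pp2:2
Op 4: fork(P0) -> P3. 3 ppages; refcounts: pp0:4 pp1:2 pp2:2
Op 5: write(P1, v1, 182). refcount(pp2)=2>1 -> COPY to pp3. 4 ppages; refcounts: pp0:4 pp1:2 pp2:1 pp3:1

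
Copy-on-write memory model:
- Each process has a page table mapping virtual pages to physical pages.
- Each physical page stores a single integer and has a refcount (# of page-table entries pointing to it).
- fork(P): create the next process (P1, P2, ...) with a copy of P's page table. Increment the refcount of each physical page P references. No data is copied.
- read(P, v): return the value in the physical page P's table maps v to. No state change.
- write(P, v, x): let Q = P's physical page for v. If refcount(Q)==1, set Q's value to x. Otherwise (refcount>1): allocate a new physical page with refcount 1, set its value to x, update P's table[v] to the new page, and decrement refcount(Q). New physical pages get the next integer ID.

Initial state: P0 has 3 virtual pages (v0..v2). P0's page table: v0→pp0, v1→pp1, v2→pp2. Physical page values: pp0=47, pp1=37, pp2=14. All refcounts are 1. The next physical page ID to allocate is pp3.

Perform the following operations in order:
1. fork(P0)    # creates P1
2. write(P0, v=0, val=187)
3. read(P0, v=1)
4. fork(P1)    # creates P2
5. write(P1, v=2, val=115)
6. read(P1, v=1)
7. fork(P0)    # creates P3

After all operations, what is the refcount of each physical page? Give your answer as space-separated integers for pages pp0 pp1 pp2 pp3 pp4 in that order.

Op 1: fork(P0) -> P1. 3 ppages; refcounts: pp0:2 pp1:2 pp2:2
Op 2: write(P0, v0, 187). refcount(pp0)=2>1 -> COPY to pp3. 4 ppages; refcounts: pp0:1 pp1:2 pp2:2 pp3:1
Op 3: read(P0, v1) -> 37. No state change.
Op 4: fork(P1) -> P2. 4 ppages; refcounts: pp0:2 pp1:3 pp2:3 pp3:1
Op 5: write(P1, v2, 115). refcount(pp2)=3>1 -> COPY to pp4. 5 ppages; refcounts: pp0:2 pp1:3 pp2:2 pp3:1 pp4:1
Op 6: read(P1, v1) -> 37. No state change.
Op 7: fork(P0) -> P3. 5 ppages; refcounts: pp0:2 pp1:4 pp2:3 pp3:2 pp4:1

Answer: 2 4 3 2 1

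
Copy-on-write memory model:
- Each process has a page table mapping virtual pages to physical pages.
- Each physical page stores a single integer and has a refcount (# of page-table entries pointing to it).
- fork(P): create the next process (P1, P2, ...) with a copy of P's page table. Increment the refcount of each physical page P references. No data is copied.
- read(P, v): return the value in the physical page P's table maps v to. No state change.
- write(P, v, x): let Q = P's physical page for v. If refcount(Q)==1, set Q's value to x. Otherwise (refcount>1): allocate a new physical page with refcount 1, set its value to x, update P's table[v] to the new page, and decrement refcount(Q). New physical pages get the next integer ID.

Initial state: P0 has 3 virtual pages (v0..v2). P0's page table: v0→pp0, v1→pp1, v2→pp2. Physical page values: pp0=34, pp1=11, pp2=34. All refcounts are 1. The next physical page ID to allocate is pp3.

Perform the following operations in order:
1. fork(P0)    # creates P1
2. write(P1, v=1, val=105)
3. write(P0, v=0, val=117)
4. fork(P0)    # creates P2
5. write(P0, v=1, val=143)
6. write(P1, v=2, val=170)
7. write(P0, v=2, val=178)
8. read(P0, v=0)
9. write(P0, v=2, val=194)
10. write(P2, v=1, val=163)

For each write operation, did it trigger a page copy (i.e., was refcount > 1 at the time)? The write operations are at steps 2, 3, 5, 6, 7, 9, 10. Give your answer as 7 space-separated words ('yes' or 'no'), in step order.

Op 1: fork(P0) -> P1. 3 ppages; refcounts: pp0:2 pp1:2 pp2:2
Op 2: write(P1, v1, 105). refcount(pp1)=2>1 -> COPY to pp3. 4 ppages; refcounts: pp0:2 pp1:1 pp2:2 pp3:1
Op 3: write(P0, v0, 117). refcount(pp0)=2>1 -> COPY to pp4. 5 ppages; refcounts: pp0:1 pp1:1 pp2:2 pp3:1 pp4:1
Op 4: fork(P0) -> P2. 5 ppages; refcounts: pp0:1 pp1:2 pp2:3 pp3:1 pp4:2
Op 5: write(P0, v1, 143). refcount(pp1)=2>1 -> COPY to pp5. 6 ppages; refcounts: pp0:1 pp1:1 pp2:3 pp3:1 pp4:2 pp5:1
Op 6: write(P1, v2, 170). refcount(pp2)=3>1 -> COPY to pp6. 7 ppages; refcounts: pp0:1 pp1:1 pp2:2 pp3:1 pp4:2 pp5:1 pp6:1
Op 7: write(P0, v2, 178). refcount(pp2)=2>1 -> COPY to pp7. 8 ppages; refcounts: pp0:1 pp1:1 pp2:1 pp3:1 pp4:2 pp5:1 pp6:1 pp7:1
Op 8: read(P0, v0) -> 117. No state change.
Op 9: write(P0, v2, 194). refcount(pp7)=1 -> write in place. 8 ppages; refcounts: pp0:1 pp1:1 pp2:1 pp3:1 pp4:2 pp5:1 pp6:1 pp7:1
Op 10: write(P2, v1, 163). refcount(pp1)=1 -> write in place. 8 ppages; refcounts: pp0:1 pp1:1 pp2:1 pp3:1 pp4:2 pp5:1 pp6:1 pp7:1

yes yes yes yes yes no no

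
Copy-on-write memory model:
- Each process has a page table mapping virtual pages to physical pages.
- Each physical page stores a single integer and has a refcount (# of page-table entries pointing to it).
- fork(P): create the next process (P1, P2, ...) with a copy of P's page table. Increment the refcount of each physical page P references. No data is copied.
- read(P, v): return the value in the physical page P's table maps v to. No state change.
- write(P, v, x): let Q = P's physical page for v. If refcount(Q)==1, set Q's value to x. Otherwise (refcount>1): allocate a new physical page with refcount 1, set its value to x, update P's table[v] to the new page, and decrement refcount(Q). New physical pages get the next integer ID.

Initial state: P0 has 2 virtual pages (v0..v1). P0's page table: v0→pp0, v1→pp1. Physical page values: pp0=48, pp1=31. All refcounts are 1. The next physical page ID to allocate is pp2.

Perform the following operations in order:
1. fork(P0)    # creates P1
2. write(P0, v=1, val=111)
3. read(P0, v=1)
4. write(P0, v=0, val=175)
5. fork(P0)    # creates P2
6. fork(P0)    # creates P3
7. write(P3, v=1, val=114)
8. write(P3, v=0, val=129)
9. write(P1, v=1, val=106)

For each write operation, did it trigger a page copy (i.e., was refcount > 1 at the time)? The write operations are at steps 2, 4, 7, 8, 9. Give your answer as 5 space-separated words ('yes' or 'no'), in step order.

Op 1: fork(P0) -> P1. 2 ppages; refcounts: pp0:2 pp1:2
Op 2: write(P0, v1, 111). refcount(pp1)=2>1 -> COPY to pp2. 3 ppages; refcounts: pp0:2 pp1:1 pp2:1
Op 3: read(P0, v1) -> 111. No state change.
Op 4: write(P0, v0, 175). refcount(pp0)=2>1 -> COPY to pp3. 4 ppages; refcounts: pp0:1 pp1:1 pp2:1 pp3:1
Op 5: fork(P0) -> P2. 4 ppages; refcounts: pp0:1 pp1:1 pp2:2 pp3:2
Op 6: fork(P0) -> P3. 4 ppages; refcounts: pp0:1 pp1:1 pp2:3 pp3:3
Op 7: write(P3, v1, 114). refcount(pp2)=3>1 -> COPY to pp4. 5 ppages; refcounts: pp0:1 pp1:1 pp2:2 pp3:3 pp4:1
Op 8: write(P3, v0, 129). refcount(pp3)=3>1 -> COPY to pp5. 6 ppages; refcounts: pp0:1 pp1:1 pp2:2 pp3:2 pp4:1 pp5:1
Op 9: write(P1, v1, 106). refcount(pp1)=1 -> write in place. 6 ppages; refcounts: pp0:1 pp1:1 pp2:2 pp3:2 pp4:1 pp5:1

yes yes yes yes no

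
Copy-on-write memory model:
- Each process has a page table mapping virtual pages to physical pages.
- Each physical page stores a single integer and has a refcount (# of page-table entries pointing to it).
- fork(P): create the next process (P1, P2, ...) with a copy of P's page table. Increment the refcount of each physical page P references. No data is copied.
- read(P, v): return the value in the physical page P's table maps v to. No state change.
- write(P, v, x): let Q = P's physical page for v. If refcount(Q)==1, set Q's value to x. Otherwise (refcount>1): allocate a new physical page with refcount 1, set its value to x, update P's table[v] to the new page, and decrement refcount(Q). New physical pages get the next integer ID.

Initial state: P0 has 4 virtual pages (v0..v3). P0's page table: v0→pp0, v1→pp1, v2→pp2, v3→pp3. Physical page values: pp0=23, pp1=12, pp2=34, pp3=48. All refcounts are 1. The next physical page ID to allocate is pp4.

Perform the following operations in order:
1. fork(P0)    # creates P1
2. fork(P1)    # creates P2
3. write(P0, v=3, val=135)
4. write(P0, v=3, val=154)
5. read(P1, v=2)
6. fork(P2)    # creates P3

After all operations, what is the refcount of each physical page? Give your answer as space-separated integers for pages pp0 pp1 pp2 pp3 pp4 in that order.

Answer: 4 4 4 3 1

Derivation:
Op 1: fork(P0) -> P1. 4 ppages; refcounts: pp0:2 pp1:2 pp2:2 pp3:2
Op 2: fork(P1) -> P2. 4 ppages; refcounts: pp0:3 pp1:3 pp2:3 pp3:3
Op 3: write(P0, v3, 135). refcount(pp3)=3>1 -> COPY to pp4. 5 ppages; refcounts: pp0:3 pp1:3 pp2:3 pp3:2 pp4:1
Op 4: write(P0, v3, 154). refcount(pp4)=1 -> write in place. 5 ppages; refcounts: pp0:3 pp1:3 pp2:3 pp3:2 pp4:1
Op 5: read(P1, v2) -> 34. No state change.
Op 6: fork(P2) -> P3. 5 ppages; refcounts: pp0:4 pp1:4 pp2:4 pp3:3 pp4:1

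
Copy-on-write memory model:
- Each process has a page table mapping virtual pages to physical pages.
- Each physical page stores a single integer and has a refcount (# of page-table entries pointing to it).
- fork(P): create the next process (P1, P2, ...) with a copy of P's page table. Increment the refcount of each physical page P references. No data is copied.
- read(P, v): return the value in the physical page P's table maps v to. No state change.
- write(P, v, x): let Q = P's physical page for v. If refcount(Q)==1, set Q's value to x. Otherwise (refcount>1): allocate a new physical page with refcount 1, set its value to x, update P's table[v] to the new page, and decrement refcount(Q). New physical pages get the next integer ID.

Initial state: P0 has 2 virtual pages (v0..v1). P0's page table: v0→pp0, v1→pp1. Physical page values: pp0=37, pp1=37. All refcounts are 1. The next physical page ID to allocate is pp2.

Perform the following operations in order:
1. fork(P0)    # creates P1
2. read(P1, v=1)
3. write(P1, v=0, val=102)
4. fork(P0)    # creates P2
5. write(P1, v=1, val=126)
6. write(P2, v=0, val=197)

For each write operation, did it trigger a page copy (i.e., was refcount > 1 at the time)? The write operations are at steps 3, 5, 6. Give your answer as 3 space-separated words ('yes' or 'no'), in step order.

Op 1: fork(P0) -> P1. 2 ppages; refcounts: pp0:2 pp1:2
Op 2: read(P1, v1) -> 37. No state change.
Op 3: write(P1, v0, 102). refcount(pp0)=2>1 -> COPY to pp2. 3 ppages; refcounts: pp0:1 pp1:2 pp2:1
Op 4: fork(P0) -> P2. 3 ppages; refcounts: pp0:2 pp1:3 pp2:1
Op 5: write(P1, v1, 126). refcount(pp1)=3>1 -> COPY to pp3. 4 ppages; refcounts: pp0:2 pp1:2 pp2:1 pp3:1
Op 6: write(P2, v0, 197). refcount(pp0)=2>1 -> COPY to pp4. 5 ppages; refcounts: pp0:1 pp1:2 pp2:1 pp3:1 pp4:1

yes yes yes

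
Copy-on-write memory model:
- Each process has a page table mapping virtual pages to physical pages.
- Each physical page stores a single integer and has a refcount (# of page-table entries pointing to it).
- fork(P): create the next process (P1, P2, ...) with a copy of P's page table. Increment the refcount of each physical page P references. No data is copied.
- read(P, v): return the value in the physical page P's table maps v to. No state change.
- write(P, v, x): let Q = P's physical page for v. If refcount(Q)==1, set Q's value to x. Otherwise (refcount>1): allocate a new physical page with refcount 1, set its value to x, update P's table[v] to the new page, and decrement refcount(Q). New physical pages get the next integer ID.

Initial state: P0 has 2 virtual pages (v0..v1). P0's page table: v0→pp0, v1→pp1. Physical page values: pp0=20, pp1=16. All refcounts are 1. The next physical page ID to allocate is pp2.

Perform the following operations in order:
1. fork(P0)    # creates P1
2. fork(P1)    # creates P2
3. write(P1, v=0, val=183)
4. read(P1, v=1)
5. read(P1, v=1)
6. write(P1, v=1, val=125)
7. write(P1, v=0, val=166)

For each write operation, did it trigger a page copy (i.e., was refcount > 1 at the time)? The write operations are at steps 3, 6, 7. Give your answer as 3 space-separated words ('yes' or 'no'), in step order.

Op 1: fork(P0) -> P1. 2 ppages; refcounts: pp0:2 pp1:2
Op 2: fork(P1) -> P2. 2 ppages; refcounts: pp0:3 pp1:3
Op 3: write(P1, v0, 183). refcount(pp0)=3>1 -> COPY to pp2. 3 ppages; refcounts: pp0:2 pp1:3 pp2:1
Op 4: read(P1, v1) -> 16. No state change.
Op 5: read(P1, v1) -> 16. No state change.
Op 6: write(P1, v1, 125). refcount(pp1)=3>1 -> COPY to pp3. 4 ppages; refcounts: pp0:2 pp1:2 pp2:1 pp3:1
Op 7: write(P1, v0, 166). refcount(pp2)=1 -> write in place. 4 ppages; refcounts: pp0:2 pp1:2 pp2:1 pp3:1

yes yes no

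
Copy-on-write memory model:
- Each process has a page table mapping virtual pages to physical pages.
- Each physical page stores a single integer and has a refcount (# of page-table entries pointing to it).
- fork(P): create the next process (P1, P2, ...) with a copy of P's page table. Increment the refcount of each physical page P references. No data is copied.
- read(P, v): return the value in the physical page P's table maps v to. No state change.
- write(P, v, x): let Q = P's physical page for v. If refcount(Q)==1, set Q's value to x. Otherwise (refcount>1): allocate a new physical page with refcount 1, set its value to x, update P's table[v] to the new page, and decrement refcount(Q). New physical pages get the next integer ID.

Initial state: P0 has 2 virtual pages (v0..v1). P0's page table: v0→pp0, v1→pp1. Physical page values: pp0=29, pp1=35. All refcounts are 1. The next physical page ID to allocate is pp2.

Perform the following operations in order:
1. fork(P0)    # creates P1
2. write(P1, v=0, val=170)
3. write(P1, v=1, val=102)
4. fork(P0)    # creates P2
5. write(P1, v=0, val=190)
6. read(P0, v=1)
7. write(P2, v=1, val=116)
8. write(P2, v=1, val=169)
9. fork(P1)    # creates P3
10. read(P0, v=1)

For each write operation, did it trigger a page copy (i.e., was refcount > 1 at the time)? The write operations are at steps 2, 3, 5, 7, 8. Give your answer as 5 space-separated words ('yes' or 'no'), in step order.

Op 1: fork(P0) -> P1. 2 ppages; refcounts: pp0:2 pp1:2
Op 2: write(P1, v0, 170). refcount(pp0)=2>1 -> COPY to pp2. 3 ppages; refcounts: pp0:1 pp1:2 pp2:1
Op 3: write(P1, v1, 102). refcount(pp1)=2>1 -> COPY to pp3. 4 ppages; refcounts: pp0:1 pp1:1 pp2:1 pp3:1
Op 4: fork(P0) -> P2. 4 ppages; refcounts: pp0:2 pp1:2 pp2:1 pp3:1
Op 5: write(P1, v0, 190). refcount(pp2)=1 -> write in place. 4 ppages; refcounts: pp0:2 pp1:2 pp2:1 pp3:1
Op 6: read(P0, v1) -> 35. No state change.
Op 7: write(P2, v1, 116). refcount(pp1)=2>1 -> COPY to pp4. 5 ppages; refcounts: pp0:2 pp1:1 pp2:1 pp3:1 pp4:1
Op 8: write(P2, v1, 169). refcount(pp4)=1 -> write in place. 5 ppages; refcounts: pp0:2 pp1:1 pp2:1 pp3:1 pp4:1
Op 9: fork(P1) -> P3. 5 ppages; refcounts: pp0:2 pp1:1 pp2:2 pp3:2 pp4:1
Op 10: read(P0, v1) -> 35. No state change.

yes yes no yes no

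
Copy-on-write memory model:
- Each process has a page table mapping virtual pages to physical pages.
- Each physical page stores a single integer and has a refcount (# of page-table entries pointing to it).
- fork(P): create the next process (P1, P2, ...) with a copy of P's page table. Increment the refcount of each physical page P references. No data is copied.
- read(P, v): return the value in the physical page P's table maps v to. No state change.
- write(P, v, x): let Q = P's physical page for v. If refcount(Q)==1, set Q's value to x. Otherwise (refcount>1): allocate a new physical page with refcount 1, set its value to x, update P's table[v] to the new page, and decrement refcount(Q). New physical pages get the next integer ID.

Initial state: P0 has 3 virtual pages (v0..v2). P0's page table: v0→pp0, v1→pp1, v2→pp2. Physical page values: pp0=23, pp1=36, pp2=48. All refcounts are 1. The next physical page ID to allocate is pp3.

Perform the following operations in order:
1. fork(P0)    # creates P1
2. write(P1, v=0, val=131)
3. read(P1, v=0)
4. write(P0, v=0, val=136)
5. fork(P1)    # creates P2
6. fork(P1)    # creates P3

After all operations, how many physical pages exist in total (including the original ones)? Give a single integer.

Op 1: fork(P0) -> P1. 3 ppages; refcounts: pp0:2 pp1:2 pp2:2
Op 2: write(P1, v0, 131). refcount(pp0)=2>1 -> COPY to pp3. 4 ppages; refcounts: pp0:1 pp1:2 pp2:2 pp3:1
Op 3: read(P1, v0) -> 131. No state change.
Op 4: write(P0, v0, 136). refcount(pp0)=1 -> write in place. 4 ppages; refcounts: pp0:1 pp1:2 pp2:2 pp3:1
Op 5: fork(P1) -> P2. 4 ppages; refcounts: pp0:1 pp1:3 pp2:3 pp3:2
Op 6: fork(P1) -> P3. 4 ppages; refcounts: pp0:1 pp1:4 pp2:4 pp3:3

Answer: 4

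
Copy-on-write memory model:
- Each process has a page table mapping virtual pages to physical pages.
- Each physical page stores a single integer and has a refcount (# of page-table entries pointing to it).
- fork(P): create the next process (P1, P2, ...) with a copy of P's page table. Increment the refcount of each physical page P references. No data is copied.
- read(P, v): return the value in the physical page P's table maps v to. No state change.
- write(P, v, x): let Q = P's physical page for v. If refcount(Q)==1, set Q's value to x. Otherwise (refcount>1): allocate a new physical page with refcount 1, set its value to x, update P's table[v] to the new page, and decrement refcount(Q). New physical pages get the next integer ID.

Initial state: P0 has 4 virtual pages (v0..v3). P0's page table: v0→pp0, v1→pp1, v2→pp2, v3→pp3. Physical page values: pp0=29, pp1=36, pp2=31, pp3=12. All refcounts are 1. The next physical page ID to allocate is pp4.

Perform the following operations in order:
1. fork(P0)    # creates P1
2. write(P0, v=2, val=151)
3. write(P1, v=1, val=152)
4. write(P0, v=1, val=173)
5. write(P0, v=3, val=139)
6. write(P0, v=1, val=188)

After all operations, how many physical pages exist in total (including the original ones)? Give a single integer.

Op 1: fork(P0) -> P1. 4 ppages; refcounts: pp0:2 pp1:2 pp2:2 pp3:2
Op 2: write(P0, v2, 151). refcount(pp2)=2>1 -> COPY to pp4. 5 ppages; refcounts: pp0:2 pp1:2 pp2:1 pp3:2 pp4:1
Op 3: write(P1, v1, 152). refcount(pp1)=2>1 -> COPY to pp5. 6 ppages; refcounts: pp0:2 pp1:1 pp2:1 pp3:2 pp4:1 pp5:1
Op 4: write(P0, v1, 173). refcount(pp1)=1 -> write in place. 6 ppages; refcounts: pp0:2 pp1:1 pp2:1 pp3:2 pp4:1 pp5:1
Op 5: write(P0, v3, 139). refcount(pp3)=2>1 -> COPY to pp6. 7 ppages; refcounts: pp0:2 pp1:1 pp2:1 pp3:1 pp4:1 pp5:1 pp6:1
Op 6: write(P0, v1, 188). refcount(pp1)=1 -> write in place. 7 ppages; refcounts: pp0:2 pp1:1 pp2:1 pp3:1 pp4:1 pp5:1 pp6:1

Answer: 7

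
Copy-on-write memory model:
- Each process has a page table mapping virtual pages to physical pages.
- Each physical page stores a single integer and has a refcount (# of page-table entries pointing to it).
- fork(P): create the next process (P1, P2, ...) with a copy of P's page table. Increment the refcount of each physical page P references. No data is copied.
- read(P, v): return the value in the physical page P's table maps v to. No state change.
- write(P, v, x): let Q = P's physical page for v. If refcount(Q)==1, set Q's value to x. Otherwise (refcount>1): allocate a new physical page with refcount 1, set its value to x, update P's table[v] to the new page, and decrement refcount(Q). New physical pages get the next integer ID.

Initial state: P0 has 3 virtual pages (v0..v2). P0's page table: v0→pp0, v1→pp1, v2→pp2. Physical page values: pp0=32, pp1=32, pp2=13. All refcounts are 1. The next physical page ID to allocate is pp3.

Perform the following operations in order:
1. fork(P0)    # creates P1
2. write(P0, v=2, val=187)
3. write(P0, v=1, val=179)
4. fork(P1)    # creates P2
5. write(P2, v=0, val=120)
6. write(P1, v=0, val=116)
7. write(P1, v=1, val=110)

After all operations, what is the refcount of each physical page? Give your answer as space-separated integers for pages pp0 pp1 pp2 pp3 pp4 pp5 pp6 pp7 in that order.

Op 1: fork(P0) -> P1. 3 ppages; refcounts: pp0:2 pp1:2 pp2:2
Op 2: write(P0, v2, 187). refcount(pp2)=2>1 -> COPY to pp3. 4 ppages; refcounts: pp0:2 pp1:2 pp2:1 pp3:1
Op 3: write(P0, v1, 179). refcount(pp1)=2>1 -> COPY to pp4. 5 ppages; refcounts: pp0:2 pp1:1 pp2:1 pp3:1 pp4:1
Op 4: fork(P1) -> P2. 5 ppages; refcounts: pp0:3 pp1:2 pp2:2 pp3:1 pp4:1
Op 5: write(P2, v0, 120). refcount(pp0)=3>1 -> COPY to pp5. 6 ppages; refcounts: pp0:2 pp1:2 pp2:2 pp3:1 pp4:1 pp5:1
Op 6: write(P1, v0, 116). refcount(pp0)=2>1 -> COPY to pp6. 7 ppages; refcounts: pp0:1 pp1:2 pp2:2 pp3:1 pp4:1 pp5:1 pp6:1
Op 7: write(P1, v1, 110). refcount(pp1)=2>1 -> COPY to pp7. 8 ppages; refcounts: pp0:1 pp1:1 pp2:2 pp3:1 pp4:1 pp5:1 pp6:1 pp7:1

Answer: 1 1 2 1 1 1 1 1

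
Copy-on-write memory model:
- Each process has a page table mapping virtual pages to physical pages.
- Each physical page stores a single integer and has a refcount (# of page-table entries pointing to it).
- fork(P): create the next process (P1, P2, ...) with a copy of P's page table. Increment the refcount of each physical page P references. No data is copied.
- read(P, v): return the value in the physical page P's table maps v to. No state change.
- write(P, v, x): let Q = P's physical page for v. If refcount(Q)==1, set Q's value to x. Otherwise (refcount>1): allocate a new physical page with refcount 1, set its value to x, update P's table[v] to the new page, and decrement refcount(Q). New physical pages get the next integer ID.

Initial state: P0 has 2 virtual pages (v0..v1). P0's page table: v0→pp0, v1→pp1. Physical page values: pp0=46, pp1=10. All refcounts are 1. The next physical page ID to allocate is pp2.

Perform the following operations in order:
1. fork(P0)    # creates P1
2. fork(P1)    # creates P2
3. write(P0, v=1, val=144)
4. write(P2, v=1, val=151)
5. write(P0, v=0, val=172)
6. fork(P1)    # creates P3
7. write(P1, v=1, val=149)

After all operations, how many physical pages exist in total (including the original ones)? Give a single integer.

Op 1: fork(P0) -> P1. 2 ppages; refcounts: pp0:2 pp1:2
Op 2: fork(P1) -> P2. 2 ppages; refcounts: pp0:3 pp1:3
Op 3: write(P0, v1, 144). refcount(pp1)=3>1 -> COPY to pp2. 3 ppages; refcounts: pp0:3 pp1:2 pp2:1
Op 4: write(P2, v1, 151). refcount(pp1)=2>1 -> COPY to pp3. 4 ppages; refcounts: pp0:3 pp1:1 pp2:1 pp3:1
Op 5: write(P0, v0, 172). refcount(pp0)=3>1 -> COPY to pp4. 5 ppages; refcounts: pp0:2 pp1:1 pp2:1 pp3:1 pp4:1
Op 6: fork(P1) -> P3. 5 ppages; refcounts: pp0:3 pp1:2 pp2:1 pp3:1 pp4:1
Op 7: write(P1, v1, 149). refcount(pp1)=2>1 -> COPY to pp5. 6 ppages; refcounts: pp0:3 pp1:1 pp2:1 pp3:1 pp4:1 pp5:1

Answer: 6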